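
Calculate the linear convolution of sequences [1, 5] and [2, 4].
y[0] = 1×2 = 2; y[1] = 1×4 + 5×2 = 14; y[2] = 5×4 = 20

[2, 14, 20]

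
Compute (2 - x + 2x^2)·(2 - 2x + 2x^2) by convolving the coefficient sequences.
Ascending coefficients: a = [2, -1, 2], b = [2, -2, 2]. c[0] = 2×2 = 4; c[1] = 2×-2 + -1×2 = -6; c[2] = 2×2 + -1×-2 + 2×2 = 10; c[3] = -1×2 + 2×-2 = -6; c[4] = 2×2 = 4. Result coefficients: [4, -6, 10, -6, 4] → 4 - 6x + 10x^2 - 6x^3 + 4x^4

4 - 6x + 10x^2 - 6x^3 + 4x^4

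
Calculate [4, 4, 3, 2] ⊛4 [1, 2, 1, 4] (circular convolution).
Use y[k] = Σ_j a[j]·b[(k-j) mod 4]. y[0] = 4×1 + 4×4 + 3×1 + 2×2 = 27; y[1] = 4×2 + 4×1 + 3×4 + 2×1 = 26; y[2] = 4×1 + 4×2 + 3×1 + 2×4 = 23; y[3] = 4×4 + 4×1 + 3×2 + 2×1 = 28. Result: [27, 26, 23, 28]

[27, 26, 23, 28]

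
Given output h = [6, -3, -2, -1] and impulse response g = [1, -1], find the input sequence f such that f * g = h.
Deconvolve h=[6, -3, -2, -1] by g=[1, -1]. Since g[0]=1, solve forward: f[0] = h[0] / 1 = 6; f[1] = (h[1] - 6×-1) / 1 = 3; f[2] = (h[2] - 3×-1) / 1 = 1. So f = [6, 3, 1]. Check by forward convolution: h[0] = 6×1 = 6; h[1] = 6×-1 + 3×1 = -3; h[2] = 3×-1 + 1×1 = -2; h[3] = 1×-1 = -1

[6, 3, 1]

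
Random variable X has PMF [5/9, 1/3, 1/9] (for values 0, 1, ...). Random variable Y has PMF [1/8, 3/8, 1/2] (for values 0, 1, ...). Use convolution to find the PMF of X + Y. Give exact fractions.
P(X+Y=k) = Σ_i P(X=i)·P(Y=k-i) — a convolution of [5/9, 1/3, 1/9] and [1/8, 3/8, 1/2]. P(X+Y=0) = (5/9)×(1/8) = 5/72; P(X+Y=1) = (5/9)×(3/8) + (1/3)×(1/8) = 5/24 + 1/24 = 1/4; P(X+Y=2) = (5/9)×(1/2) + (1/3)×(3/8) + (1/9)×(1/8) = 5/18 + 1/8 + 1/72 = 5/12; P(X+Y=3) = (1/3)×(1/2) + (1/9)×(3/8) = 1/6 + 1/24 = 5/24; P(X+Y=4) = (1/9)×(1/2) = 1/18. PMF: [5/72, 1/4, 5/12, 5/24, 1/18] (sums to 1 ✓)

[5/72, 1/4, 5/12, 5/24, 1/18]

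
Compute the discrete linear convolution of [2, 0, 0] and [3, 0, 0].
y[0] = 2×3 = 6; y[1] = 2×0 + 0×3 = 0; y[2] = 2×0 + 0×0 + 0×3 = 0; y[3] = 0×0 + 0×0 = 0; y[4] = 0×0 = 0

[6, 0, 0, 0, 0]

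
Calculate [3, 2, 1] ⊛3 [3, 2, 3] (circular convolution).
Use y[k] = Σ_j u[j]·v[(k-j) mod 3]. y[0] = 3×3 + 2×3 + 1×2 = 17; y[1] = 3×2 + 2×3 + 1×3 = 15; y[2] = 3×3 + 2×2 + 1×3 = 16. Result: [17, 15, 16]

[17, 15, 16]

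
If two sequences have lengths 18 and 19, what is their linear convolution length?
Linear/full convolution length: m + n - 1 = 18 + 19 - 1 = 36

36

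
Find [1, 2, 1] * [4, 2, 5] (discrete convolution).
y[0] = 1×4 = 4; y[1] = 1×2 + 2×4 = 10; y[2] = 1×5 + 2×2 + 1×4 = 13; y[3] = 2×5 + 1×2 = 12; y[4] = 1×5 = 5

[4, 10, 13, 12, 5]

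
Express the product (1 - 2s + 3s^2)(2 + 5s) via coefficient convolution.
Ascending coefficients: a = [1, -2, 3], b = [2, 5]. c[0] = 1×2 = 2; c[1] = 1×5 + -2×2 = 1; c[2] = -2×5 + 3×2 = -4; c[3] = 3×5 = 15. Result coefficients: [2, 1, -4, 15] → 2 + s - 4s^2 + 15s^3

2 + s - 4s^2 + 15s^3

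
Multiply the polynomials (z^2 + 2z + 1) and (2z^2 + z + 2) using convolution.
Ascending coefficients: a = [1, 2, 1], b = [2, 1, 2]. c[0] = 1×2 = 2; c[1] = 1×1 + 2×2 = 5; c[2] = 1×2 + 2×1 + 1×2 = 6; c[3] = 2×2 + 1×1 = 5; c[4] = 1×2 = 2. Result coefficients: [2, 5, 6, 5, 2] → 2z^4 + 5z^3 + 6z^2 + 5z + 2

2z^4 + 5z^3 + 6z^2 + 5z + 2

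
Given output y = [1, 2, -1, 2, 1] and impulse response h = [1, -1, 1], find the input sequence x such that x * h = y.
Deconvolve y=[1, 2, -1, 2, 1] by h=[1, -1, 1]. Since h[0]=1, solve forward: x[0] = y[0] / 1 = 1; x[1] = (y[1] - 1×-1) / 1 = 3; x[2] = (y[2] - 3×-1 - 1×1) / 1 = 1. So x = [1, 3, 1]. Check by forward convolution: y[0] = 1×1 = 1; y[1] = 1×-1 + 3×1 = 2; y[2] = 1×1 + 3×-1 + 1×1 = -1; y[3] = 3×1 + 1×-1 = 2; y[4] = 1×1 = 1

[1, 3, 1]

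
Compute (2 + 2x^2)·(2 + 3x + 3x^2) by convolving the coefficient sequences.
Ascending coefficients: a = [2, 0, 2], b = [2, 3, 3]. c[0] = 2×2 = 4; c[1] = 2×3 + 0×2 = 6; c[2] = 2×3 + 0×3 + 2×2 = 10; c[3] = 0×3 + 2×3 = 6; c[4] = 2×3 = 6. Result coefficients: [4, 6, 10, 6, 6] → 4 + 6x + 10x^2 + 6x^3 + 6x^4

4 + 6x + 10x^2 + 6x^3 + 6x^4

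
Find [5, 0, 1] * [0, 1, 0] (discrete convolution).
y[0] = 5×0 = 0; y[1] = 5×1 + 0×0 = 5; y[2] = 5×0 + 0×1 + 1×0 = 0; y[3] = 0×0 + 1×1 = 1; y[4] = 1×0 = 0

[0, 5, 0, 1, 0]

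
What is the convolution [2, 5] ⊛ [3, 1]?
y[0] = 2×3 = 6; y[1] = 2×1 + 5×3 = 17; y[2] = 5×1 = 5

[6, 17, 5]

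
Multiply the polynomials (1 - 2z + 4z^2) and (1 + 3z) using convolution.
Ascending coefficients: a = [1, -2, 4], b = [1, 3]. c[0] = 1×1 = 1; c[1] = 1×3 + -2×1 = 1; c[2] = -2×3 + 4×1 = -2; c[3] = 4×3 = 12. Result coefficients: [1, 1, -2, 12] → 1 + z - 2z^2 + 12z^3

1 + z - 2z^2 + 12z^3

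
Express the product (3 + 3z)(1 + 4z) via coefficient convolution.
Ascending coefficients: a = [3, 3], b = [1, 4]. c[0] = 3×1 = 3; c[1] = 3×4 + 3×1 = 15; c[2] = 3×4 = 12. Result coefficients: [3, 15, 12] → 3 + 15z + 12z^2

3 + 15z + 12z^2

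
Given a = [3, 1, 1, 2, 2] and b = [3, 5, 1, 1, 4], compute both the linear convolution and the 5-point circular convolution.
Linear: y_lin[0] = 3×3 = 9; y_lin[1] = 3×5 + 1×3 = 18; y_lin[2] = 3×1 + 1×5 + 1×3 = 11; y_lin[3] = 3×1 + 1×1 + 1×5 + 2×3 = 15; y_lin[4] = 3×4 + 1×1 + 1×1 + 2×5 + 2×3 = 30; y_lin[5] = 1×4 + 1×1 + 2×1 + 2×5 = 17; y_lin[6] = 1×4 + 2×1 + 2×1 = 8; y_lin[7] = 2×4 + 2×1 = 10; y_lin[8] = 2×4 = 8 → [9, 18, 11, 15, 30, 17, 8, 10, 8]. Circular (length 5): y[0] = 3×3 + 1×4 + 1×1 + 2×1 + 2×5 = 26; y[1] = 3×5 + 1×3 + 1×4 + 2×1 + 2×1 = 26; y[2] = 3×1 + 1×5 + 1×3 + 2×4 + 2×1 = 21; y[3] = 3×1 + 1×1 + 1×5 + 2×3 + 2×4 = 23; y[4] = 3×4 + 1×1 + 1×1 + 2×5 + 2×3 = 30 → [26, 26, 21, 23, 30]

Linear: [9, 18, 11, 15, 30, 17, 8, 10, 8], Circular: [26, 26, 21, 23, 30]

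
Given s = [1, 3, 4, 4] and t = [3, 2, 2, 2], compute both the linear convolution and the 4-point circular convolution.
Linear: y_lin[0] = 1×3 = 3; y_lin[1] = 1×2 + 3×3 = 11; y_lin[2] = 1×2 + 3×2 + 4×3 = 20; y_lin[3] = 1×2 + 3×2 + 4×2 + 4×3 = 28; y_lin[4] = 3×2 + 4×2 + 4×2 = 22; y_lin[5] = 4×2 + 4×2 = 16; y_lin[6] = 4×2 = 8 → [3, 11, 20, 28, 22, 16, 8]. Circular (length 4): y[0] = 1×3 + 3×2 + 4×2 + 4×2 = 25; y[1] = 1×2 + 3×3 + 4×2 + 4×2 = 27; y[2] = 1×2 + 3×2 + 4×3 + 4×2 = 28; y[3] = 1×2 + 3×2 + 4×2 + 4×3 = 28 → [25, 27, 28, 28]

Linear: [3, 11, 20, 28, 22, 16, 8], Circular: [25, 27, 28, 28]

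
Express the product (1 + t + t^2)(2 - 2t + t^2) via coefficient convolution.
Ascending coefficients: a = [1, 1, 1], b = [2, -2, 1]. c[0] = 1×2 = 2; c[1] = 1×-2 + 1×2 = 0; c[2] = 1×1 + 1×-2 + 1×2 = 1; c[3] = 1×1 + 1×-2 = -1; c[4] = 1×1 = 1. Result coefficients: [2, 0, 1, -1, 1] → 2 + t^2 - t^3 + t^4

2 + t^2 - t^3 + t^4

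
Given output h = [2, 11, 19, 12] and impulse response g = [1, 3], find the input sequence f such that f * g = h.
Deconvolve h=[2, 11, 19, 12] by g=[1, 3]. Since g[0]=1, solve forward: f[0] = h[0] / 1 = 2; f[1] = (h[1] - 2×3) / 1 = 5; f[2] = (h[2] - 5×3) / 1 = 4. So f = [2, 5, 4]. Check by forward convolution: h[0] = 2×1 = 2; h[1] = 2×3 + 5×1 = 11; h[2] = 5×3 + 4×1 = 19; h[3] = 4×3 = 12

[2, 5, 4]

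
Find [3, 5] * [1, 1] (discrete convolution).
y[0] = 3×1 = 3; y[1] = 3×1 + 5×1 = 8; y[2] = 5×1 = 5

[3, 8, 5]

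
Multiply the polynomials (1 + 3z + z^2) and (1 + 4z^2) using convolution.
Ascending coefficients: a = [1, 3, 1], b = [1, 0, 4]. c[0] = 1×1 = 1; c[1] = 1×0 + 3×1 = 3; c[2] = 1×4 + 3×0 + 1×1 = 5; c[3] = 3×4 + 1×0 = 12; c[4] = 1×4 = 4. Result coefficients: [1, 3, 5, 12, 4] → 1 + 3z + 5z^2 + 12z^3 + 4z^4

1 + 3z + 5z^2 + 12z^3 + 4z^4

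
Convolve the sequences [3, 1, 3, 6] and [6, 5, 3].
y[0] = 3×6 = 18; y[1] = 3×5 + 1×6 = 21; y[2] = 3×3 + 1×5 + 3×6 = 32; y[3] = 1×3 + 3×5 + 6×6 = 54; y[4] = 3×3 + 6×5 = 39; y[5] = 6×3 = 18

[18, 21, 32, 54, 39, 18]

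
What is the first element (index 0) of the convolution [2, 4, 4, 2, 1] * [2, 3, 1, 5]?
Use y[k] = Σ_i a[i]·b[k-i] at k=0. y[0] = 2×2 = 4

4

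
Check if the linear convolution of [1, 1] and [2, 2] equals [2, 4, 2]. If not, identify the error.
Recompute linear convolution of [1, 1] and [2, 2]: y[0] = 1×2 = 2; y[1] = 1×2 + 1×2 = 4; y[2] = 1×2 = 2 → [2, 4, 2]. Given [2, 4, 2] matches, so answer: Yes

Yes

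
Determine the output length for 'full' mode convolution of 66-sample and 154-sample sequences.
Linear/full convolution length: m + n - 1 = 66 + 154 - 1 = 219

219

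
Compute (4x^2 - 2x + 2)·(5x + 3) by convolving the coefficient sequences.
Ascending coefficients: a = [2, -2, 4], b = [3, 5]. c[0] = 2×3 = 6; c[1] = 2×5 + -2×3 = 4; c[2] = -2×5 + 4×3 = 2; c[3] = 4×5 = 20. Result coefficients: [6, 4, 2, 20] → 20x^3 + 2x^2 + 4x + 6

20x^3 + 2x^2 + 4x + 6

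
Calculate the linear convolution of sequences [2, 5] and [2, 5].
y[0] = 2×2 = 4; y[1] = 2×5 + 5×2 = 20; y[2] = 5×5 = 25

[4, 20, 25]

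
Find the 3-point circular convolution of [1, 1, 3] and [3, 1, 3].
Use y[k] = Σ_j f[j]·g[(k-j) mod 3]. y[0] = 1×3 + 1×3 + 3×1 = 9; y[1] = 1×1 + 1×3 + 3×3 = 13; y[2] = 1×3 + 1×1 + 3×3 = 13. Result: [9, 13, 13]

[9, 13, 13]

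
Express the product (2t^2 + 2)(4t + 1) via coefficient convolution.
Ascending coefficients: a = [2, 0, 2], b = [1, 4]. c[0] = 2×1 = 2; c[1] = 2×4 + 0×1 = 8; c[2] = 0×4 + 2×1 = 2; c[3] = 2×4 = 8. Result coefficients: [2, 8, 2, 8] → 8t^3 + 2t^2 + 8t + 2

8t^3 + 2t^2 + 8t + 2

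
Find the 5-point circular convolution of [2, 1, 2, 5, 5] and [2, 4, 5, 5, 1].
Use y[k] = Σ_j x[j]·h[(k-j) mod 5]. y[0] = 2×2 + 1×1 + 2×5 + 5×5 + 5×4 = 60; y[1] = 2×4 + 1×2 + 2×1 + 5×5 + 5×5 = 62; y[2] = 2×5 + 1×4 + 2×2 + 5×1 + 5×5 = 48; y[3] = 2×5 + 1×5 + 2×4 + 5×2 + 5×1 = 38; y[4] = 2×1 + 1×5 + 2×5 + 5×4 + 5×2 = 47. Result: [60, 62, 48, 38, 47]

[60, 62, 48, 38, 47]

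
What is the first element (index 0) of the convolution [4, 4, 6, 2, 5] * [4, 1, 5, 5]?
Use y[k] = Σ_i a[i]·b[k-i] at k=0. y[0] = 4×4 = 16

16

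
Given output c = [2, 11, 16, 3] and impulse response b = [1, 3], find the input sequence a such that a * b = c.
Deconvolve c=[2, 11, 16, 3] by b=[1, 3]. Since b[0]=1, solve forward: a[0] = c[0] / 1 = 2; a[1] = (c[1] - 2×3) / 1 = 5; a[2] = (c[2] - 5×3) / 1 = 1. So a = [2, 5, 1]. Check by forward convolution: c[0] = 2×1 = 2; c[1] = 2×3 + 5×1 = 11; c[2] = 5×3 + 1×1 = 16; c[3] = 1×3 = 3

[2, 5, 1]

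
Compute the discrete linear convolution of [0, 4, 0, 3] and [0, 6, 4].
y[0] = 0×0 = 0; y[1] = 0×6 + 4×0 = 0; y[2] = 0×4 + 4×6 + 0×0 = 24; y[3] = 4×4 + 0×6 + 3×0 = 16; y[4] = 0×4 + 3×6 = 18; y[5] = 3×4 = 12

[0, 0, 24, 16, 18, 12]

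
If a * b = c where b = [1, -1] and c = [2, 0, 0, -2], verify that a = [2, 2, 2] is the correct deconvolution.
Forward-compute [2, 2, 2] * [1, -1]: c[0] = 2×1 = 2; c[1] = 2×-1 + 2×1 = 0; c[2] = 2×-1 + 2×1 = 0; c[3] = 2×-1 = -2 → [2, 0, 0, -2]. Matches given c = [2, 0, 0, -2], so verified.

Verified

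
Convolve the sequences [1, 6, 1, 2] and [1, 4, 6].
y[0] = 1×1 = 1; y[1] = 1×4 + 6×1 = 10; y[2] = 1×6 + 6×4 + 1×1 = 31; y[3] = 6×6 + 1×4 + 2×1 = 42; y[4] = 1×6 + 2×4 = 14; y[5] = 2×6 = 12

[1, 10, 31, 42, 14, 12]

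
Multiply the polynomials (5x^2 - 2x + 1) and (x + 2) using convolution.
Ascending coefficients: a = [1, -2, 5], b = [2, 1]. c[0] = 1×2 = 2; c[1] = 1×1 + -2×2 = -3; c[2] = -2×1 + 5×2 = 8; c[3] = 5×1 = 5. Result coefficients: [2, -3, 8, 5] → 5x^3 + 8x^2 - 3x + 2

5x^3 + 8x^2 - 3x + 2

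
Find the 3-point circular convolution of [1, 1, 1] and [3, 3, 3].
Use y[k] = Σ_j x[j]·h[(k-j) mod 3]. y[0] = 1×3 + 1×3 + 1×3 = 9; y[1] = 1×3 + 1×3 + 1×3 = 9; y[2] = 1×3 + 1×3 + 1×3 = 9. Result: [9, 9, 9]

[9, 9, 9]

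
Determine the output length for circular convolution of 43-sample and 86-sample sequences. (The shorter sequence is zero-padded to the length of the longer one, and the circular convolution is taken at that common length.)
Circular convolution (zero-padding the shorter input) has length max(m, n) = max(43, 86) = 86

86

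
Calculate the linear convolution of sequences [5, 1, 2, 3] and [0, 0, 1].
y[0] = 5×0 = 0; y[1] = 5×0 + 1×0 = 0; y[2] = 5×1 + 1×0 + 2×0 = 5; y[3] = 1×1 + 2×0 + 3×0 = 1; y[4] = 2×1 + 3×0 = 2; y[5] = 3×1 = 3

[0, 0, 5, 1, 2, 3]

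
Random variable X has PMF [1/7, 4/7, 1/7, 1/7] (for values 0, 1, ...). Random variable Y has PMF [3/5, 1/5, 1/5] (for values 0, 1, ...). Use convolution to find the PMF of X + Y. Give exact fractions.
P(X+Y=k) = Σ_i P(X=i)·P(Y=k-i) — a convolution of [1/7, 4/7, 1/7, 1/7] and [3/5, 1/5, 1/5]. P(X+Y=0) = (1/7)×(3/5) = 3/35; P(X+Y=1) = (1/7)×(1/5) + (4/7)×(3/5) = 1/35 + 12/35 = 13/35; P(X+Y=2) = (1/7)×(1/5) + (4/7)×(1/5) + (1/7)×(3/5) = 1/35 + 4/35 + 3/35 = 8/35; P(X+Y=3) = (4/7)×(1/5) + (1/7)×(1/5) + (1/7)×(3/5) = 4/35 + 1/35 + 3/35 = 8/35; P(X+Y=4) = (1/7)×(1/5) + (1/7)×(1/5) = 1/35 + 1/35 = 2/35; P(X+Y=5) = (1/7)×(1/5) = 1/35. PMF: [3/35, 13/35, 8/35, 8/35, 2/35, 1/35] (sums to 1 ✓)

[3/35, 13/35, 8/35, 8/35, 2/35, 1/35]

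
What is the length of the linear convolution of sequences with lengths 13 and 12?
Linear/full convolution length: m + n - 1 = 13 + 12 - 1 = 24

24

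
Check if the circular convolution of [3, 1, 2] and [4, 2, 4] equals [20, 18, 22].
Recompute circular convolution of [3, 1, 2] and [4, 2, 4]: y[0] = 3×4 + 1×4 + 2×2 = 20; y[1] = 3×2 + 1×4 + 2×4 = 18; y[2] = 3×4 + 1×2 + 2×4 = 22 → [20, 18, 22]. Given [20, 18, 22] matches, so answer: Yes

Yes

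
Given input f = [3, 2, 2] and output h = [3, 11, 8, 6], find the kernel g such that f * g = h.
Output length 4 = len(f) + len(g) - 1 ⇒ len(g) = 2. Solve g forward using g[k] = (h[k] - Σ_{i≥1} f[i]·g[k-i]) / f[0]: g[0] = h[0] / f[0] = 3 / 3 = 1; g[1] = (h[1] - 2×1) / f[0] = (11 - 2×1) / 3 = 3. So g = [1, 3]. Forward-check [3, 2, 2] * [1, 3]: h[0] = 3×1 = 3; h[1] = 3×3 + 2×1 = 11; h[2] = 2×3 + 2×1 = 8; h[3] = 2×3 = 6 → [3, 11, 8, 6] ✓

[1, 3]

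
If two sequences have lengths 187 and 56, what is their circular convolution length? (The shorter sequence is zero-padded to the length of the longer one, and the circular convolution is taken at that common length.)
Circular convolution (zero-padding the shorter input) has length max(m, n) = max(187, 56) = 187

187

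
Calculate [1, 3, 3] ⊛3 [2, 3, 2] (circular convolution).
Use y[k] = Σ_j f[j]·g[(k-j) mod 3]. y[0] = 1×2 + 3×2 + 3×3 = 17; y[1] = 1×3 + 3×2 + 3×2 = 15; y[2] = 1×2 + 3×3 + 3×2 = 17. Result: [17, 15, 17]

[17, 15, 17]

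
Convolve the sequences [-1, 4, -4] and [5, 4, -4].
y[0] = -1×5 = -5; y[1] = -1×4 + 4×5 = 16; y[2] = -1×-4 + 4×4 + -4×5 = 0; y[3] = 4×-4 + -4×4 = -32; y[4] = -4×-4 = 16

[-5, 16, 0, -32, 16]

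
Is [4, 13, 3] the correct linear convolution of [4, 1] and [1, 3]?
Recompute linear convolution of [4, 1] and [1, 3]: y[0] = 4×1 = 4; y[1] = 4×3 + 1×1 = 13; y[2] = 1×3 = 3 → [4, 13, 3]. Given [4, 13, 3] matches, so answer: Yes

Yes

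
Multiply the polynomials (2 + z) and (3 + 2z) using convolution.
Ascending coefficients: a = [2, 1], b = [3, 2]. c[0] = 2×3 = 6; c[1] = 2×2 + 1×3 = 7; c[2] = 1×2 = 2. Result coefficients: [6, 7, 2] → 6 + 7z + 2z^2

6 + 7z + 2z^2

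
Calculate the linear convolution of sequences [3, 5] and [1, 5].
y[0] = 3×1 = 3; y[1] = 3×5 + 5×1 = 20; y[2] = 5×5 = 25

[3, 20, 25]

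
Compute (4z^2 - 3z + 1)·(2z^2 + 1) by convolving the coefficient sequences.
Ascending coefficients: a = [1, -3, 4], b = [1, 0, 2]. c[0] = 1×1 = 1; c[1] = 1×0 + -3×1 = -3; c[2] = 1×2 + -3×0 + 4×1 = 6; c[3] = -3×2 + 4×0 = -6; c[4] = 4×2 = 8. Result coefficients: [1, -3, 6, -6, 8] → 8z^4 - 6z^3 + 6z^2 - 3z + 1

8z^4 - 6z^3 + 6z^2 - 3z + 1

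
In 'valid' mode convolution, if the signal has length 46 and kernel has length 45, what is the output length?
'Valid' mode counts only positions where the kernel fully overlaps the signal: m - n + 1 = 46 - 45 + 1 = 2

2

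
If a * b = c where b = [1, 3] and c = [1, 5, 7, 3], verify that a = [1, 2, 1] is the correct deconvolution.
Forward-compute [1, 2, 1] * [1, 3]: c[0] = 1×1 = 1; c[1] = 1×3 + 2×1 = 5; c[2] = 2×3 + 1×1 = 7; c[3] = 1×3 = 3 → [1, 5, 7, 3]. Matches given c = [1, 5, 7, 3], so verified.

Verified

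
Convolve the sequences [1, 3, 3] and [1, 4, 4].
y[0] = 1×1 = 1; y[1] = 1×4 + 3×1 = 7; y[2] = 1×4 + 3×4 + 3×1 = 19; y[3] = 3×4 + 3×4 = 24; y[4] = 3×4 = 12

[1, 7, 19, 24, 12]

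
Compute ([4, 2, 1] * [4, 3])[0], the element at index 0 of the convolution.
Use y[k] = Σ_i a[i]·b[k-i] at k=0. y[0] = 4×4 = 16

16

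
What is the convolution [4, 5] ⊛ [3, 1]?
y[0] = 4×3 = 12; y[1] = 4×1 + 5×3 = 19; y[2] = 5×1 = 5

[12, 19, 5]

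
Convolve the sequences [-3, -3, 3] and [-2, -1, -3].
y[0] = -3×-2 = 6; y[1] = -3×-1 + -3×-2 = 9; y[2] = -3×-3 + -3×-1 + 3×-2 = 6; y[3] = -3×-3 + 3×-1 = 6; y[4] = 3×-3 = -9

[6, 9, 6, 6, -9]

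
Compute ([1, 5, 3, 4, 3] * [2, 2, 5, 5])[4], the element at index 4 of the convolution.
Use y[k] = Σ_i a[i]·b[k-i] at k=4. y[4] = 5×5 + 3×5 + 4×2 + 3×2 = 54

54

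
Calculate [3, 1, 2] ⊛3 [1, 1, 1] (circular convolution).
Use y[k] = Σ_j a[j]·b[(k-j) mod 3]. y[0] = 3×1 + 1×1 + 2×1 = 6; y[1] = 3×1 + 1×1 + 2×1 = 6; y[2] = 3×1 + 1×1 + 2×1 = 6. Result: [6, 6, 6]

[6, 6, 6]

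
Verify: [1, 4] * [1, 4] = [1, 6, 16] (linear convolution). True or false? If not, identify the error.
Recompute linear convolution of [1, 4] and [1, 4]: y[0] = 1×1 = 1; y[1] = 1×4 + 4×1 = 8; y[2] = 4×4 = 16 → [1, 8, 16]. Compare to given [1, 6, 16]: they differ at index 1: given 6, correct 8, so answer: No

No. Error at index 1: given 6, correct 8.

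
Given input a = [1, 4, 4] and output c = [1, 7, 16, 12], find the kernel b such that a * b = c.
Output length 4 = len(a) + len(b) - 1 ⇒ len(b) = 2. Solve b forward using b[k] = (c[k] - Σ_{i≥1} a[i]·b[k-i]) / a[0]: b[0] = c[0] / a[0] = 1 / 1 = 1; b[1] = (c[1] - 4×1) / a[0] = (7 - 4×1) / 1 = 3. So b = [1, 3]. Forward-check [1, 4, 4] * [1, 3]: c[0] = 1×1 = 1; c[1] = 1×3 + 4×1 = 7; c[2] = 4×3 + 4×1 = 16; c[3] = 4×3 = 12 → [1, 7, 16, 12] ✓

[1, 3]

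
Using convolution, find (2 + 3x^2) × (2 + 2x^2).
Ascending coefficients: a = [2, 0, 3], b = [2, 0, 2]. c[0] = 2×2 = 4; c[1] = 2×0 + 0×2 = 0; c[2] = 2×2 + 0×0 + 3×2 = 10; c[3] = 0×2 + 3×0 = 0; c[4] = 3×2 = 6. Result coefficients: [4, 0, 10, 0, 6] → 4 + 10x^2 + 6x^4

4 + 10x^2 + 6x^4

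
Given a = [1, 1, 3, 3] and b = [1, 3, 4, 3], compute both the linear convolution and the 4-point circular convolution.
Linear: y_lin[0] = 1×1 = 1; y_lin[1] = 1×3 + 1×1 = 4; y_lin[2] = 1×4 + 1×3 + 3×1 = 10; y_lin[3] = 1×3 + 1×4 + 3×3 + 3×1 = 19; y_lin[4] = 1×3 + 3×4 + 3×3 = 24; y_lin[5] = 3×3 + 3×4 = 21; y_lin[6] = 3×3 = 9 → [1, 4, 10, 19, 24, 21, 9]. Circular (length 4): y[0] = 1×1 + 1×3 + 3×4 + 3×3 = 25; y[1] = 1×3 + 1×1 + 3×3 + 3×4 = 25; y[2] = 1×4 + 1×3 + 3×1 + 3×3 = 19; y[3] = 1×3 + 1×4 + 3×3 + 3×1 = 19 → [25, 25, 19, 19]

Linear: [1, 4, 10, 19, 24, 21, 9], Circular: [25, 25, 19, 19]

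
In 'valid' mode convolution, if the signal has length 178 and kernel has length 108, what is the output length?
'Valid' mode counts only positions where the kernel fully overlaps the signal: m - n + 1 = 178 - 108 + 1 = 71

71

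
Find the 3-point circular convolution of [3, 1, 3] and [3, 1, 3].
Use y[k] = Σ_j s[j]·t[(k-j) mod 3]. y[0] = 3×3 + 1×3 + 3×1 = 15; y[1] = 3×1 + 1×3 + 3×3 = 15; y[2] = 3×3 + 1×1 + 3×3 = 19. Result: [15, 15, 19]

[15, 15, 19]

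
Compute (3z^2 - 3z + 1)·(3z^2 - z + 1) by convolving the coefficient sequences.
Ascending coefficients: a = [1, -3, 3], b = [1, -1, 3]. c[0] = 1×1 = 1; c[1] = 1×-1 + -3×1 = -4; c[2] = 1×3 + -3×-1 + 3×1 = 9; c[3] = -3×3 + 3×-1 = -12; c[4] = 3×3 = 9. Result coefficients: [1, -4, 9, -12, 9] → 9z^4 - 12z^3 + 9z^2 - 4z + 1

9z^4 - 12z^3 + 9z^2 - 4z + 1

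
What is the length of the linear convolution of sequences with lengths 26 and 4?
Linear/full convolution length: m + n - 1 = 26 + 4 - 1 = 29

29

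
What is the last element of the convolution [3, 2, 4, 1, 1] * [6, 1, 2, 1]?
Use y[k] = Σ_i a[i]·b[k-i] at k=7. y[7] = 1×1 = 1

1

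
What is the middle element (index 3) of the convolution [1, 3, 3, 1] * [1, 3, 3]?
Use y[k] = Σ_i a[i]·b[k-i] at k=3. y[3] = 3×3 + 3×3 + 1×1 = 19

19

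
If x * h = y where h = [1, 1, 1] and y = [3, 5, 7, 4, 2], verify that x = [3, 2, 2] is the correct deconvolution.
Forward-compute [3, 2, 2] * [1, 1, 1]: y[0] = 3×1 = 3; y[1] = 3×1 + 2×1 = 5; y[2] = 3×1 + 2×1 + 2×1 = 7; y[3] = 2×1 + 2×1 = 4; y[4] = 2×1 = 2 → [3, 5, 7, 4, 2]. Matches given y = [3, 5, 7, 4, 2], so verified.

Verified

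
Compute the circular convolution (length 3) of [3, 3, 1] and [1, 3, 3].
Use y[k] = Σ_j s[j]·t[(k-j) mod 3]. y[0] = 3×1 + 3×3 + 1×3 = 15; y[1] = 3×3 + 3×1 + 1×3 = 15; y[2] = 3×3 + 3×3 + 1×1 = 19. Result: [15, 15, 19]

[15, 15, 19]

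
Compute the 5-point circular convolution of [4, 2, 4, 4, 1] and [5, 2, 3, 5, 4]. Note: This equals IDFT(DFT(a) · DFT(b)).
Either evaluate y[k] = Σ_j a[j]·b[(k-j) mod 5] directly, or use IDFT(DFT(a) · DFT(b)). y[0] = 4×5 + 2×4 + 4×5 + 4×3 + 1×2 = 62; y[1] = 4×2 + 2×5 + 4×4 + 4×5 + 1×3 = 57; y[2] = 4×3 + 2×2 + 4×5 + 4×4 + 1×5 = 57; y[3] = 4×5 + 2×3 + 4×2 + 4×5 + 1×4 = 58; y[4] = 4×4 + 2×5 + 4×3 + 4×2 + 1×5 = 51. Result: [62, 57, 57, 58, 51]

[62, 57, 57, 58, 51]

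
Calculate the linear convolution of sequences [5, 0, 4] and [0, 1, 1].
y[0] = 5×0 = 0; y[1] = 5×1 + 0×0 = 5; y[2] = 5×1 + 0×1 + 4×0 = 5; y[3] = 0×1 + 4×1 = 4; y[4] = 4×1 = 4

[0, 5, 5, 4, 4]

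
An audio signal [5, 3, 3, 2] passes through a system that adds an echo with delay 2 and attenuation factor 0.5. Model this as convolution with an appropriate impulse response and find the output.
Direct-path + delayed-attenuated-path model → impulse response h = [1, 0, 0.5] (1 at lag 0, 0.5 at lag 2). Output y[n] = x[n] + 0.5·x[n - 2] (with x[n] = 0 outside 0..3): y[0] = 5 + 0.5×0 = 5; y[1] = 3 + 0.5×0 = 3; y[2] = 3 + 0.5×5 = 5.5; y[3] = 2 + 0.5×3 = 3.5; y[4] = 0 + 0.5×3 = 1.5; y[5] = 0 + 0.5×2 = 1.0. So y = [5, 3, 5.5, 3.5, 1.5, 1.0]

[5, 3, 5.5, 3.5, 1.5, 1.0]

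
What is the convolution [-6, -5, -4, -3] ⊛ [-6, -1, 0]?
y[0] = -6×-6 = 36; y[1] = -6×-1 + -5×-6 = 36; y[2] = -6×0 + -5×-1 + -4×-6 = 29; y[3] = -5×0 + -4×-1 + -3×-6 = 22; y[4] = -4×0 + -3×-1 = 3; y[5] = -3×0 = 0

[36, 36, 29, 22, 3, 0]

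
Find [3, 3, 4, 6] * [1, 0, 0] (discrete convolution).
y[0] = 3×1 = 3; y[1] = 3×0 + 3×1 = 3; y[2] = 3×0 + 3×0 + 4×1 = 4; y[3] = 3×0 + 4×0 + 6×1 = 6; y[4] = 4×0 + 6×0 = 0; y[5] = 6×0 = 0

[3, 3, 4, 6, 0, 0]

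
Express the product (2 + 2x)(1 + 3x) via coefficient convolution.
Ascending coefficients: a = [2, 2], b = [1, 3]. c[0] = 2×1 = 2; c[1] = 2×3 + 2×1 = 8; c[2] = 2×3 = 6. Result coefficients: [2, 8, 6] → 2 + 8x + 6x^2

2 + 8x + 6x^2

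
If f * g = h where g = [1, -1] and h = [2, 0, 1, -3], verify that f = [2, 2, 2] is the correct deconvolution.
Forward-compute [2, 2, 2] * [1, -1]: h[0] = 2×1 = 2; h[1] = 2×-1 + 2×1 = 0; h[2] = 2×-1 + 2×1 = 0; h[3] = 2×-1 = -2 → [2, 0, 0, -2]. Does not match given h = [2, 0, 1, -3].

Not verified. [2, 2, 2] * [1, -1] = [2, 0, 0, -2], which differs from [2, 0, 1, -3] at index 2.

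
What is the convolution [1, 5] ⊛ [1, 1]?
y[0] = 1×1 = 1; y[1] = 1×1 + 5×1 = 6; y[2] = 5×1 = 5

[1, 6, 5]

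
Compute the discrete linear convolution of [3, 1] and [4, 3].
y[0] = 3×4 = 12; y[1] = 3×3 + 1×4 = 13; y[2] = 1×3 = 3

[12, 13, 3]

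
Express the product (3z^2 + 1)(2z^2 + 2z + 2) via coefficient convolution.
Ascending coefficients: a = [1, 0, 3], b = [2, 2, 2]. c[0] = 1×2 = 2; c[1] = 1×2 + 0×2 = 2; c[2] = 1×2 + 0×2 + 3×2 = 8; c[3] = 0×2 + 3×2 = 6; c[4] = 3×2 = 6. Result coefficients: [2, 2, 8, 6, 6] → 6z^4 + 6z^3 + 8z^2 + 2z + 2

6z^4 + 6z^3 + 8z^2 + 2z + 2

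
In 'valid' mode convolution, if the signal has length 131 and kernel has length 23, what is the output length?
'Valid' mode counts only positions where the kernel fully overlaps the signal: m - n + 1 = 131 - 23 + 1 = 109

109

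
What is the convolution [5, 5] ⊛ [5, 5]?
y[0] = 5×5 = 25; y[1] = 5×5 + 5×5 = 50; y[2] = 5×5 = 25

[25, 50, 25]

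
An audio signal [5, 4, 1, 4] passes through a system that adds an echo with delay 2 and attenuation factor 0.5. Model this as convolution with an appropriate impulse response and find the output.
Direct-path + delayed-attenuated-path model → impulse response h = [1, 0, 0.5] (1 at lag 0, 0.5 at lag 2). Output y[n] = x[n] + 0.5·x[n - 2] (with x[n] = 0 outside 0..3): y[0] = 5 + 0.5×0 = 5; y[1] = 4 + 0.5×0 = 4; y[2] = 1 + 0.5×5 = 3.5; y[3] = 4 + 0.5×4 = 6.0; y[4] = 0 + 0.5×1 = 0.5; y[5] = 0 + 0.5×4 = 2.0. So y = [5, 4, 3.5, 6.0, 0.5, 2.0]

[5, 4, 3.5, 6.0, 0.5, 2.0]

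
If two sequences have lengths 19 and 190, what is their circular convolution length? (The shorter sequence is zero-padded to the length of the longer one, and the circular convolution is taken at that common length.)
Circular convolution (zero-padding the shorter input) has length max(m, n) = max(19, 190) = 190

190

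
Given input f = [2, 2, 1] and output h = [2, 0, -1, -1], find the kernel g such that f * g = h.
Output length 4 = len(f) + len(g) - 1 ⇒ len(g) = 2. Solve g forward using g[k] = (h[k] - Σ_{i≥1} f[i]·g[k-i]) / f[0]: g[0] = h[0] / f[0] = 2 / 2 = 1; g[1] = (h[1] - 2×1) / f[0] = (0 - 2×1) / 2 = -1. So g = [1, -1]. Forward-check [2, 2, 1] * [1, -1]: h[0] = 2×1 = 2; h[1] = 2×-1 + 2×1 = 0; h[2] = 2×-1 + 1×1 = -1; h[3] = 1×-1 = -1 → [2, 0, -1, -1] ✓

[1, -1]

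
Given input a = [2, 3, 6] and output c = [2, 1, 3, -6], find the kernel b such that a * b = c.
Output length 4 = len(a) + len(b) - 1 ⇒ len(b) = 2. Solve b forward using b[k] = (c[k] - Σ_{i≥1} a[i]·b[k-i]) / a[0]: b[0] = c[0] / a[0] = 2 / 2 = 1; b[1] = (c[1] - 3×1) / a[0] = (1 - 3×1) / 2 = -1. So b = [1, -1]. Forward-check [2, 3, 6] * [1, -1]: c[0] = 2×1 = 2; c[1] = 2×-1 + 3×1 = 1; c[2] = 3×-1 + 6×1 = 3; c[3] = 6×-1 = -6 → [2, 1, 3, -6] ✓

[1, -1]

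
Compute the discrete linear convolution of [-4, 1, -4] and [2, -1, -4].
y[0] = -4×2 = -8; y[1] = -4×-1 + 1×2 = 6; y[2] = -4×-4 + 1×-1 + -4×2 = 7; y[3] = 1×-4 + -4×-1 = 0; y[4] = -4×-4 = 16

[-8, 6, 7, 0, 16]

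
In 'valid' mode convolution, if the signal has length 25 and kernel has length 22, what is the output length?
'Valid' mode counts only positions where the kernel fully overlaps the signal: m - n + 1 = 25 - 22 + 1 = 4

4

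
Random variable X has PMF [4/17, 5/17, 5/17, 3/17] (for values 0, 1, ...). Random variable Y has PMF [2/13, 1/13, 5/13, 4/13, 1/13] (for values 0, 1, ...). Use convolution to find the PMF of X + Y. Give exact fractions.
P(X+Y=k) = Σ_i P(X=i)·P(Y=k-i) — a convolution of [4/17, 5/17, 5/17, 3/17] and [2/13, 1/13, 5/13, 4/13, 1/13]. P(X+Y=0) = (4/17)×(2/13) = 8/221; P(X+Y=1) = (4/17)×(1/13) + (5/17)×(2/13) = 4/221 + 10/221 = 14/221; P(X+Y=2) = (4/17)×(5/13) + (5/17)×(1/13) + (5/17)×(2/13) = 20/221 + 5/221 + 10/221 = 35/221; P(X+Y=3) = (4/17)×(4/13) + (5/17)×(5/13) + (5/17)×(1/13) + (3/17)×(2/13) = 16/221 + 25/221 + 5/221 + 6/221 = 4/17; P(X+Y=4) = (4/17)×(1/13) + (5/17)×(4/13) + (5/17)×(5/13) + (3/17)×(1/13) = 4/221 + 20/221 + 25/221 + 3/221 = 4/17; P(X+Y=5) = (5/17)×(1/13) + (5/17)×(4/13) + (3/17)×(5/13) = 5/221 + 20/221 + 15/221 = 40/221; P(X+Y=6) = (5/17)×(1/13) + (3/17)×(4/13) = 5/221 + 12/221 = 1/13; P(X+Y=7) = (3/17)×(1/13) = 3/221. PMF: [8/221, 14/221, 35/221, 4/17, 4/17, 40/221, 1/13, 3/221] (sums to 1 ✓)

[8/221, 14/221, 35/221, 4/17, 4/17, 40/221, 1/13, 3/221]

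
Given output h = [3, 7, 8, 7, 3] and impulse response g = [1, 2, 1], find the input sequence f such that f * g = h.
Deconvolve h=[3, 7, 8, 7, 3] by g=[1, 2, 1]. Since g[0]=1, solve forward: f[0] = h[0] / 1 = 3; f[1] = (h[1] - 3×2) / 1 = 1; f[2] = (h[2] - 1×2 - 3×1) / 1 = 3. So f = [3, 1, 3]. Check by forward convolution: h[0] = 3×1 = 3; h[1] = 3×2 + 1×1 = 7; h[2] = 3×1 + 1×2 + 3×1 = 8; h[3] = 1×1 + 3×2 = 7; h[4] = 3×1 = 3

[3, 1, 3]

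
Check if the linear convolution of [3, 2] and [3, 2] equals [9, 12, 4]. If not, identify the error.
Recompute linear convolution of [3, 2] and [3, 2]: y[0] = 3×3 = 9; y[1] = 3×2 + 2×3 = 12; y[2] = 2×2 = 4 → [9, 12, 4]. Given [9, 12, 4] matches, so answer: Yes

Yes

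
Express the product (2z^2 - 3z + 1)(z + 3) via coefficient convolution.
Ascending coefficients: a = [1, -3, 2], b = [3, 1]. c[0] = 1×3 = 3; c[1] = 1×1 + -3×3 = -8; c[2] = -3×1 + 2×3 = 3; c[3] = 2×1 = 2. Result coefficients: [3, -8, 3, 2] → 2z^3 + 3z^2 - 8z + 3

2z^3 + 3z^2 - 8z + 3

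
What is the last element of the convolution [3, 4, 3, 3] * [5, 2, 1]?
Use y[k] = Σ_i a[i]·b[k-i] at k=5. y[5] = 3×1 = 3

3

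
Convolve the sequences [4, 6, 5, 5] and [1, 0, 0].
y[0] = 4×1 = 4; y[1] = 4×0 + 6×1 = 6; y[2] = 4×0 + 6×0 + 5×1 = 5; y[3] = 6×0 + 5×0 + 5×1 = 5; y[4] = 5×0 + 5×0 = 0; y[5] = 5×0 = 0

[4, 6, 5, 5, 0, 0]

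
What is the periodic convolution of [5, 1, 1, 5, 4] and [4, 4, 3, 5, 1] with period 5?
Use y[k] = Σ_j a[j]·b[(k-j) mod 5]. y[0] = 5×4 + 1×1 + 1×5 + 5×3 + 4×4 = 57; y[1] = 5×4 + 1×4 + 1×1 + 5×5 + 4×3 = 62; y[2] = 5×3 + 1×4 + 1×4 + 5×1 + 4×5 = 48; y[3] = 5×5 + 1×3 + 1×4 + 5×4 + 4×1 = 56; y[4] = 5×1 + 1×5 + 1×3 + 5×4 + 4×4 = 49. Result: [57, 62, 48, 56, 49]

[57, 62, 48, 56, 49]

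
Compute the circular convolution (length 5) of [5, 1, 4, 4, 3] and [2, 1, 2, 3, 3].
Use y[k] = Σ_j f[j]·g[(k-j) mod 5]. y[0] = 5×2 + 1×3 + 4×3 + 4×2 + 3×1 = 36; y[1] = 5×1 + 1×2 + 4×3 + 4×3 + 3×2 = 37; y[2] = 5×2 + 1×1 + 4×2 + 4×3 + 3×3 = 40; y[3] = 5×3 + 1×2 + 4×1 + 4×2 + 3×3 = 38; y[4] = 5×3 + 1×3 + 4×2 + 4×1 + 3×2 = 36. Result: [36, 37, 40, 38, 36]

[36, 37, 40, 38, 36]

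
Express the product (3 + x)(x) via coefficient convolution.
Ascending coefficients: a = [3, 1], b = [0, 1]. c[0] = 3×0 = 0; c[1] = 3×1 + 1×0 = 3; c[2] = 1×1 = 1. Result coefficients: [0, 3, 1] → 3x + x^2

3x + x^2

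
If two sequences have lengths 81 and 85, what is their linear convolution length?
Linear/full convolution length: m + n - 1 = 81 + 85 - 1 = 165

165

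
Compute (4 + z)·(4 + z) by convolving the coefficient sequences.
Ascending coefficients: a = [4, 1], b = [4, 1]. c[0] = 4×4 = 16; c[1] = 4×1 + 1×4 = 8; c[2] = 1×1 = 1. Result coefficients: [16, 8, 1] → 16 + 8z + z^2

16 + 8z + z^2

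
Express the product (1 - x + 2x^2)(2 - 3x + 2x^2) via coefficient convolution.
Ascending coefficients: a = [1, -1, 2], b = [2, -3, 2]. c[0] = 1×2 = 2; c[1] = 1×-3 + -1×2 = -5; c[2] = 1×2 + -1×-3 + 2×2 = 9; c[3] = -1×2 + 2×-3 = -8; c[4] = 2×2 = 4. Result coefficients: [2, -5, 9, -8, 4] → 2 - 5x + 9x^2 - 8x^3 + 4x^4

2 - 5x + 9x^2 - 8x^3 + 4x^4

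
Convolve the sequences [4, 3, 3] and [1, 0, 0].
y[0] = 4×1 = 4; y[1] = 4×0 + 3×1 = 3; y[2] = 4×0 + 3×0 + 3×1 = 3; y[3] = 3×0 + 3×0 = 0; y[4] = 3×0 = 0

[4, 3, 3, 0, 0]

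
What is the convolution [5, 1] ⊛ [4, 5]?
y[0] = 5×4 = 20; y[1] = 5×5 + 1×4 = 29; y[2] = 1×5 = 5

[20, 29, 5]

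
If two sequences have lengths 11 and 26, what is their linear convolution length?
Linear/full convolution length: m + n - 1 = 11 + 26 - 1 = 36

36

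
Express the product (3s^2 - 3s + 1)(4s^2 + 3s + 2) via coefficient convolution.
Ascending coefficients: a = [1, -3, 3], b = [2, 3, 4]. c[0] = 1×2 = 2; c[1] = 1×3 + -3×2 = -3; c[2] = 1×4 + -3×3 + 3×2 = 1; c[3] = -3×4 + 3×3 = -3; c[4] = 3×4 = 12. Result coefficients: [2, -3, 1, -3, 12] → 12s^4 - 3s^3 + s^2 - 3s + 2

12s^4 - 3s^3 + s^2 - 3s + 2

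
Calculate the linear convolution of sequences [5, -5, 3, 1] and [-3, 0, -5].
y[0] = 5×-3 = -15; y[1] = 5×0 + -5×-3 = 15; y[2] = 5×-5 + -5×0 + 3×-3 = -34; y[3] = -5×-5 + 3×0 + 1×-3 = 22; y[4] = 3×-5 + 1×0 = -15; y[5] = 1×-5 = -5

[-15, 15, -34, 22, -15, -5]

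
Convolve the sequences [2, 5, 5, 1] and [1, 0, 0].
y[0] = 2×1 = 2; y[1] = 2×0 + 5×1 = 5; y[2] = 2×0 + 5×0 + 5×1 = 5; y[3] = 5×0 + 5×0 + 1×1 = 1; y[4] = 5×0 + 1×0 = 0; y[5] = 1×0 = 0

[2, 5, 5, 1, 0, 0]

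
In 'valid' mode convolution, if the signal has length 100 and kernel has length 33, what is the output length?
'Valid' mode counts only positions where the kernel fully overlaps the signal: m - n + 1 = 100 - 33 + 1 = 68

68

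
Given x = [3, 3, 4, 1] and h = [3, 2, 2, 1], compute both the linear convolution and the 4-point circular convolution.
Linear: y_lin[0] = 3×3 = 9; y_lin[1] = 3×2 + 3×3 = 15; y_lin[2] = 3×2 + 3×2 + 4×3 = 24; y_lin[3] = 3×1 + 3×2 + 4×2 + 1×3 = 20; y_lin[4] = 3×1 + 4×2 + 1×2 = 13; y_lin[5] = 4×1 + 1×2 = 6; y_lin[6] = 1×1 = 1 → [9, 15, 24, 20, 13, 6, 1]. Circular (length 4): y[0] = 3×3 + 3×1 + 4×2 + 1×2 = 22; y[1] = 3×2 + 3×3 + 4×1 + 1×2 = 21; y[2] = 3×2 + 3×2 + 4×3 + 1×1 = 25; y[3] = 3×1 + 3×2 + 4×2 + 1×3 = 20 → [22, 21, 25, 20]

Linear: [9, 15, 24, 20, 13, 6, 1], Circular: [22, 21, 25, 20]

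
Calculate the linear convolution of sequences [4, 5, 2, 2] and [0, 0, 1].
y[0] = 4×0 = 0; y[1] = 4×0 + 5×0 = 0; y[2] = 4×1 + 5×0 + 2×0 = 4; y[3] = 5×1 + 2×0 + 2×0 = 5; y[4] = 2×1 + 2×0 = 2; y[5] = 2×1 = 2

[0, 0, 4, 5, 2, 2]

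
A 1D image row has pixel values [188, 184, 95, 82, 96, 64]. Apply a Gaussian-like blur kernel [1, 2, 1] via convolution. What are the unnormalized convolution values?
Convolve image row [188, 184, 95, 82, 96, 64] with kernel [1, 2, 1]: y[0] = 188×1 = 188; y[1] = 188×2 + 184×1 = 560; y[2] = 188×1 + 184×2 + 95×1 = 651; y[3] = 184×1 + 95×2 + 82×1 = 456; y[4] = 95×1 + 82×2 + 96×1 = 355; y[5] = 82×1 + 96×2 + 64×1 = 338; y[6] = 96×1 + 64×2 = 224; y[7] = 64×1 = 64 → [188, 560, 651, 456, 355, 338, 224, 64]. Normalization factor = sum(kernel) = 4.

[188, 560, 651, 456, 355, 338, 224, 64]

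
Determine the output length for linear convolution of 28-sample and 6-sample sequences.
Linear/full convolution length: m + n - 1 = 28 + 6 - 1 = 33

33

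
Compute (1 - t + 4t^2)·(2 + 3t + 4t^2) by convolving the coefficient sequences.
Ascending coefficients: a = [1, -1, 4], b = [2, 3, 4]. c[0] = 1×2 = 2; c[1] = 1×3 + -1×2 = 1; c[2] = 1×4 + -1×3 + 4×2 = 9; c[3] = -1×4 + 4×3 = 8; c[4] = 4×4 = 16. Result coefficients: [2, 1, 9, 8, 16] → 2 + t + 9t^2 + 8t^3 + 16t^4

2 + t + 9t^2 + 8t^3 + 16t^4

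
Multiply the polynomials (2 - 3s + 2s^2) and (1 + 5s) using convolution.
Ascending coefficients: a = [2, -3, 2], b = [1, 5]. c[0] = 2×1 = 2; c[1] = 2×5 + -3×1 = 7; c[2] = -3×5 + 2×1 = -13; c[3] = 2×5 = 10. Result coefficients: [2, 7, -13, 10] → 2 + 7s - 13s^2 + 10s^3

2 + 7s - 13s^2 + 10s^3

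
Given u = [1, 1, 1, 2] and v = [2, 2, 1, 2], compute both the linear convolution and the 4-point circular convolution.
Linear: y_lin[0] = 1×2 = 2; y_lin[1] = 1×2 + 1×2 = 4; y_lin[2] = 1×1 + 1×2 + 1×2 = 5; y_lin[3] = 1×2 + 1×1 + 1×2 + 2×2 = 9; y_lin[4] = 1×2 + 1×1 + 2×2 = 7; y_lin[5] = 1×2 + 2×1 = 4; y_lin[6] = 2×2 = 4 → [2, 4, 5, 9, 7, 4, 4]. Circular (length 4): y[0] = 1×2 + 1×2 + 1×1 + 2×2 = 9; y[1] = 1×2 + 1×2 + 1×2 + 2×1 = 8; y[2] = 1×1 + 1×2 + 1×2 + 2×2 = 9; y[3] = 1×2 + 1×1 + 1×2 + 2×2 = 9 → [9, 8, 9, 9]

Linear: [2, 4, 5, 9, 7, 4, 4], Circular: [9, 8, 9, 9]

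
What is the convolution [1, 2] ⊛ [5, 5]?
y[0] = 1×5 = 5; y[1] = 1×5 + 2×5 = 15; y[2] = 2×5 = 10

[5, 15, 10]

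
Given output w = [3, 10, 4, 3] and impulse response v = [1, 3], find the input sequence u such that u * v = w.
Deconvolve w=[3, 10, 4, 3] by v=[1, 3]. Since v[0]=1, solve forward: u[0] = w[0] / 1 = 3; u[1] = (w[1] - 3×3) / 1 = 1; u[2] = (w[2] - 1×3) / 1 = 1. So u = [3, 1, 1]. Check by forward convolution: w[0] = 3×1 = 3; w[1] = 3×3 + 1×1 = 10; w[2] = 1×3 + 1×1 = 4; w[3] = 1×3 = 3

[3, 1, 1]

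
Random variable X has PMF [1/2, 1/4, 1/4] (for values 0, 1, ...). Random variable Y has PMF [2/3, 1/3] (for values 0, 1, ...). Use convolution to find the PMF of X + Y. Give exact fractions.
P(X+Y=k) = Σ_i P(X=i)·P(Y=k-i) — a convolution of [1/2, 1/4, 1/4] and [2/3, 1/3]. P(X+Y=0) = (1/2)×(2/3) = 1/3; P(X+Y=1) = (1/2)×(1/3) + (1/4)×(2/3) = 1/6 + 1/6 = 1/3; P(X+Y=2) = (1/4)×(1/3) + (1/4)×(2/3) = 1/12 + 1/6 = 1/4; P(X+Y=3) = (1/4)×(1/3) = 1/12. PMF: [1/3, 1/3, 1/4, 1/12] (sums to 1 ✓)

[1/3, 1/3, 1/4, 1/12]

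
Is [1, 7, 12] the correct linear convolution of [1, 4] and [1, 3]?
Recompute linear convolution of [1, 4] and [1, 3]: y[0] = 1×1 = 1; y[1] = 1×3 + 4×1 = 7; y[2] = 4×3 = 12 → [1, 7, 12]. Given [1, 7, 12] matches, so answer: Yes

Yes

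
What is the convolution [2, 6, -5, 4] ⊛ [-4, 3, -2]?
y[0] = 2×-4 = -8; y[1] = 2×3 + 6×-4 = -18; y[2] = 2×-2 + 6×3 + -5×-4 = 34; y[3] = 6×-2 + -5×3 + 4×-4 = -43; y[4] = -5×-2 + 4×3 = 22; y[5] = 4×-2 = -8

[-8, -18, 34, -43, 22, -8]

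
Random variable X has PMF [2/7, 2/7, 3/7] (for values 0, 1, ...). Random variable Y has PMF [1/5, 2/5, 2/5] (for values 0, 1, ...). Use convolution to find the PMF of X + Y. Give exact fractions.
P(X+Y=k) = Σ_i P(X=i)·P(Y=k-i) — a convolution of [2/7, 2/7, 3/7] and [1/5, 2/5, 2/5]. P(X+Y=0) = (2/7)×(1/5) = 2/35; P(X+Y=1) = (2/7)×(2/5) + (2/7)×(1/5) = 4/35 + 2/35 = 6/35; P(X+Y=2) = (2/7)×(2/5) + (2/7)×(2/5) + (3/7)×(1/5) = 4/35 + 4/35 + 3/35 = 11/35; P(X+Y=3) = (2/7)×(2/5) + (3/7)×(2/5) = 4/35 + 6/35 = 2/7; P(X+Y=4) = (3/7)×(2/5) = 6/35. PMF: [2/35, 6/35, 11/35, 2/7, 6/35] (sums to 1 ✓)

[2/35, 6/35, 11/35, 2/7, 6/35]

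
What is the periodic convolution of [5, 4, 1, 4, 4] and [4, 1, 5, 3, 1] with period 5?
Use y[k] = Σ_j x[j]·h[(k-j) mod 5]. y[0] = 5×4 + 4×1 + 1×3 + 4×5 + 4×1 = 51; y[1] = 5×1 + 4×4 + 1×1 + 4×3 + 4×5 = 54; y[2] = 5×5 + 4×1 + 1×4 + 4×1 + 4×3 = 49; y[3] = 5×3 + 4×5 + 1×1 + 4×4 + 4×1 = 56; y[4] = 5×1 + 4×3 + 1×5 + 4×1 + 4×4 = 42. Result: [51, 54, 49, 56, 42]

[51, 54, 49, 56, 42]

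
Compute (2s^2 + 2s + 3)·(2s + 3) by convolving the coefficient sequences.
Ascending coefficients: a = [3, 2, 2], b = [3, 2]. c[0] = 3×3 = 9; c[1] = 3×2 + 2×3 = 12; c[2] = 2×2 + 2×3 = 10; c[3] = 2×2 = 4. Result coefficients: [9, 12, 10, 4] → 4s^3 + 10s^2 + 12s + 9

4s^3 + 10s^2 + 12s + 9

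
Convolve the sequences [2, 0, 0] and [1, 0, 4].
y[0] = 2×1 = 2; y[1] = 2×0 + 0×1 = 0; y[2] = 2×4 + 0×0 + 0×1 = 8; y[3] = 0×4 + 0×0 = 0; y[4] = 0×4 = 0

[2, 0, 8, 0, 0]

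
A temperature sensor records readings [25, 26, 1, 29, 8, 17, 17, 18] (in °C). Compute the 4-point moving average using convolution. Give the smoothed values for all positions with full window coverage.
4-point moving average kernel = [1, 1, 1, 1]. Apply in 'valid' mode (full window coverage): avg[0] = (25 + 26 + 1 + 29) / 4 = 20.25; avg[1] = (26 + 1 + 29 + 8) / 4 = 16.0; avg[2] = (1 + 29 + 8 + 17) / 4 = 13.75; avg[3] = (29 + 8 + 17 + 17) / 4 = 17.75; avg[4] = (8 + 17 + 17 + 18) / 4 = 15.0. Smoothed values: [20.25, 16.0, 13.75, 17.75, 15.0]

[20.25, 16.0, 13.75, 17.75, 15.0]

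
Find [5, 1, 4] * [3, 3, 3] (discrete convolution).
y[0] = 5×3 = 15; y[1] = 5×3 + 1×3 = 18; y[2] = 5×3 + 1×3 + 4×3 = 30; y[3] = 1×3 + 4×3 = 15; y[4] = 4×3 = 12

[15, 18, 30, 15, 12]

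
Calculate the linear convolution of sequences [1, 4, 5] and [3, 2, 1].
y[0] = 1×3 = 3; y[1] = 1×2 + 4×3 = 14; y[2] = 1×1 + 4×2 + 5×3 = 24; y[3] = 4×1 + 5×2 = 14; y[4] = 5×1 = 5

[3, 14, 24, 14, 5]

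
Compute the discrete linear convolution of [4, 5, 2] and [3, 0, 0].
y[0] = 4×3 = 12; y[1] = 4×0 + 5×3 = 15; y[2] = 4×0 + 5×0 + 2×3 = 6; y[3] = 5×0 + 2×0 = 0; y[4] = 2×0 = 0

[12, 15, 6, 0, 0]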